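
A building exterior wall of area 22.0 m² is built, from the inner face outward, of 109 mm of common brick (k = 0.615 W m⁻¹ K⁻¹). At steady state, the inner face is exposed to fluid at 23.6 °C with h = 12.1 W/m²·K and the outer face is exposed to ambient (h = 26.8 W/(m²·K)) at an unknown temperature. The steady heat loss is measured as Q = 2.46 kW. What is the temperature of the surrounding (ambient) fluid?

Series resistances:
  R_conv,in = 1/(hA) = 1/(12.1·22.0) = 0.003757 K/W
  R_common brick = L/(kA) = 0.109/(0.615·22.0) = 0.008056 K/W
  R_conv,out = 1/(hA) = 1/(26.8·22.0) = 0.001696 K/W
ΣR = 0.01351 K/W
ΔT = Q·ΣR = 2460 × 0.01351 = 33.23 K
Heat flows outward, so T_out = T_in − ΔT = 23.6 − 33.23 = -9.63 °C

T_out = -9.63 °C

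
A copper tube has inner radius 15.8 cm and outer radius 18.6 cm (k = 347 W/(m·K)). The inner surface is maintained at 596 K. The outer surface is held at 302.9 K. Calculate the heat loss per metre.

Q' = 3920 kW/m

Q' = 2πk·ΔT/ln(r₂/r₁) = 2π × 347 × 293.1 / ln(0.186/0.158) = 3.92×10^6 W/m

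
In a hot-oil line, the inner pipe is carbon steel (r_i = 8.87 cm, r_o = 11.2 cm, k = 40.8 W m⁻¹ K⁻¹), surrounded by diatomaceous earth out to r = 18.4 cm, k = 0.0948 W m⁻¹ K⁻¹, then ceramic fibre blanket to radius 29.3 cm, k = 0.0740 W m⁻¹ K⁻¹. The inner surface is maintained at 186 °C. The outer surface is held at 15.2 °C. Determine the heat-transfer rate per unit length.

Resistance network (inner→outer):
  R'_carbon steel = ln(0.112/0.0887)/(2πk) = 0.2332/(2π·40.8) = 9.098×10^-4 m·K/W
  R'_diatomaceous earth = ln(0.184/0.112)/(2πk) = 0.4964/(2π·0.0948) = 0.8334 m·K/W
  R'_ceramic fibre blanket = ln(0.293/0.184)/(2πk) = 0.4652/(2π·0.0740) = 1.001 m·K/W
ΣR = 9.098×10^-4 + 0.8334 + 1.001 = 1.835 m·K/W
Q' = ΔT/ΣR = (186 °C − 15.2 °C)/1.835 = 93.1 W/m

Q' = 93.1 W/m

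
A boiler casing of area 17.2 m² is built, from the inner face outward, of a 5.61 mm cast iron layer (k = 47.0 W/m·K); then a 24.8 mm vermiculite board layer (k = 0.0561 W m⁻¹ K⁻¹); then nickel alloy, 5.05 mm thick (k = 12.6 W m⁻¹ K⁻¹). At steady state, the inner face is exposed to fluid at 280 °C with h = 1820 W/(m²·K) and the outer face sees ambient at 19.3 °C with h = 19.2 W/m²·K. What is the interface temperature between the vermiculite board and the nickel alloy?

Series thermal resistances, inner to outer:
  R_conv,in = 1/(hA) = 1/(1820·17.2) = 3.194×10^-5 K/W
  R_cast iron = L/(kA) = 0.00561/(47.0·17.2) = 6.940×10^-6 K/W
  R_vermiculite board = L/(kA) = 0.0248/(0.0561·17.2) = 0.02570 K/W
  R_nickel alloy = L/(kA) = 0.00505/(12.6·17.2) = 2.330×10^-5 K/W
  R_conv,out = 1/(hA) = 1/(19.2·17.2) = 0.003028 K/W
ΣR = 3.194×10^-5 + 6.940×10^-6 + 0.02570 + 2.330×10^-5 + 0.003028 = 0.02879 K/W
Q = ΔT/ΣR = (280 °C − 19.3 °C)/0.02879 = 9055 W
From the inner boundary to the vermiculite board/nickel alloy interface, ΣR_partial = 0.02574 K/W.
T_interface = T_in − Q·ΣR_partial = 280 °C − (9055)(0.02574) = 46.9 °C

T = 46.9 °C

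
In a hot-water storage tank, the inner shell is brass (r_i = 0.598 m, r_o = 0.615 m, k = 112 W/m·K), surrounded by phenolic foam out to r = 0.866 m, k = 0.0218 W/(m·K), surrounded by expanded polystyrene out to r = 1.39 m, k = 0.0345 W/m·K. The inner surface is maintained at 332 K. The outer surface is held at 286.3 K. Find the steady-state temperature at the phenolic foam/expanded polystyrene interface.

T = 303.1 K

Resistance network (inner→outer):
  R_brass = (1/0.598 − 1/0.615)/(4πk) = 0.04622/(4π·112) = 3.284×10^-5 K/W
  R_phenolic foam = (1/0.615 − 1/0.866)/(4πk) = 0.4713/(4π·0.0218) = 1.720 K/W
  R_expanded polystyrene = (1/0.866 − 1/1.39)/(4πk) = 0.4353/(4π·0.0345) = 1.004 K/W
ΣR = 3.284×10^-5 + 1.720 + 1.004 = 2.724 K/W
Q = ΔT/ΣR = (332 K − 286.3 K)/2.724 = 16.78 W
From the inner boundary to the phenolic foam/expanded polystyrene interface, ΣR_partial = 1.720 K/W.
T_interface = T_in − Q·ΣR_partial = 332 K − (16.78)(1.720) = 303.1 K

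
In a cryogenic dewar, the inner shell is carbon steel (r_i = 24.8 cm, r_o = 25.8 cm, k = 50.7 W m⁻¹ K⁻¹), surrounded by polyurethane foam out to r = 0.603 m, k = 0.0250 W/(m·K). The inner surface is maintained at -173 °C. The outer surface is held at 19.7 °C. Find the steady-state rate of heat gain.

Resistance network (inner→outer):
  R_carbon steel = (1/0.248 − 1/0.258)/(4πk) = 0.1563/(4π·50.7) = 2.453×10^-4 K/W
  R_polyurethane foam = (1/0.258 − 1/0.603)/(4πk) = 2.218/(4π·0.0250) = 7.059 K/W
ΣR = 2.453×10^-4 + 7.059 = 7.059 K/W
Q = ΔT/ΣR = (-173 °C − 19.7 °C)/7.059 = -27.3 W
(Negative Q ⇒ heat flows inward; heat gain = 27.3 W.)

Q = 27.3 W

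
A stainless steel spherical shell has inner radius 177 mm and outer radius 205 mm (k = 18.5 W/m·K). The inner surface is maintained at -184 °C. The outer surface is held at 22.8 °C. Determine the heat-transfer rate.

Q = 62.3 kW

Q = 4πk·ΔT/(1/r₁ − 1/r₂) = 4π × 18.5 × 206.8 / (1/0.177 − 1/0.205) = 62300 W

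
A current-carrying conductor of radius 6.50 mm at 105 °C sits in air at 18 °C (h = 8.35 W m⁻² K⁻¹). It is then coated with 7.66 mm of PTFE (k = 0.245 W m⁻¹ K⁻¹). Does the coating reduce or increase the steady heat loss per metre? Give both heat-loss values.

Critical radius for a cylinder: r_cr = k/h = 0.0293 m = 2.93 cm.
Outer radius after coating: r₂ = 0.00650 + 0.00766 = 0.01416 m.
Since r₁ < r_cr and r₂ ≤ r_cr, the coating moves toward the maximum at r_cr — heat loss rises.
Bare: R = 1/(2πr₁h) = 2.932 m·K/W; Q = 87/2.932 = 29.7 W/m.
Coated: R = R_cond + R_conv = 1.852 m·K/W; Q = 87/1.852 = 47.0 W/m.

increases: 29.7 → 47.0 W/m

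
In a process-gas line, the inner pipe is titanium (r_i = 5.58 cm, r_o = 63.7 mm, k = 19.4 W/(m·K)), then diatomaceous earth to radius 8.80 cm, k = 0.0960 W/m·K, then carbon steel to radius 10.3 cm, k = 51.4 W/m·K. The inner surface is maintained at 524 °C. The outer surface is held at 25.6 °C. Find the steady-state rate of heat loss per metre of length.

Treat each layer as a resistance in series:
  R'_titanium = ln(0.0637/0.0558)/(2πk) = 0.1324/(2π·19.4) = 0.001086 m·K/W
  R'_diatomaceous earth = ln(0.0880/0.0637)/(2πk) = 0.3232/(2π·0.0960) = 0.5357 m·K/W
  R'_carbon steel = ln(0.103/0.0880)/(2πk) = 0.1574/(2π·51.4) = 4.873×10^-4 m·K/W
ΣR = 0.001086 + 0.5357 + 4.873×10^-4 = 0.5373 m·K/W
Q' = ΔT/ΣR = (524 °C − 25.6 °C)/0.5373 = 928 W/m

Q' = 928 W/m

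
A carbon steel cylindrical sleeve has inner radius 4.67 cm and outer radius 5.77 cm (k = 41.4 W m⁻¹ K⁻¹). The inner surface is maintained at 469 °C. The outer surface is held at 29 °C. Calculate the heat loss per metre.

Q' = 2πk·ΔT/ln(r₂/r₁) = 2π × 41.4 × 440 / ln(0.0577/0.0467) = 5.41×10^5 W/m

Q' = 541 kW/m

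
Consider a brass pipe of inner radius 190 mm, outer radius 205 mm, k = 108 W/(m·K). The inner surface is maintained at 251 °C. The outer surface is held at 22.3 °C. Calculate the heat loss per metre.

Q' = 2πk·ΔT/ln(r₂/r₁) = 2π × 108 × 228.7 / ln(0.205/0.190) = 2.04×10^6 W/m

Q' = 2040 kW/m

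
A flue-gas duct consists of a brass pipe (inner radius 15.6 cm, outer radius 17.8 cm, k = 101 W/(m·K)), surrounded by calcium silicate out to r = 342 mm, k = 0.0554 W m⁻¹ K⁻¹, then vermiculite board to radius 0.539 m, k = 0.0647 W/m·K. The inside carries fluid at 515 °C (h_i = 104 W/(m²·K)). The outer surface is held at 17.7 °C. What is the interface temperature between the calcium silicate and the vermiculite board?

Treat each layer as a resistance in series:
  R'_conv,in = 1/(2πr h) = 1/(2π·0.156·104) = 0.009810 m·K/W
  R'_brass = ln(0.178/0.156)/(2πk) = 0.1319/(2π·101) = 2.079×10^-4 m·K/W
  R'_calcium silicate = ln(0.342/0.178)/(2πk) = 0.6530/(2π·0.0554) = 1.876 m·K/W
  R'_vermiculite board = ln(0.539/0.342)/(2πk) = 0.4549/(2π·0.0647) = 1.119 m·K/W
ΣR = 0.009810 + 2.079×10^-4 + 1.876 + 1.119 = 3.005 m·K/W
Q' = ΔT/ΣR = (515 °C − 17.7 °C)/3.005 = 165.5 W/m
From the inner boundary to the calcium silicate/vermiculite board interface, ΣR_partial = 1.886 m·K/W.
T_interface = T_in − Q'·ΣR_partial = 515 °C − (165.5)(1.886) = 203 °C

T = 203 °C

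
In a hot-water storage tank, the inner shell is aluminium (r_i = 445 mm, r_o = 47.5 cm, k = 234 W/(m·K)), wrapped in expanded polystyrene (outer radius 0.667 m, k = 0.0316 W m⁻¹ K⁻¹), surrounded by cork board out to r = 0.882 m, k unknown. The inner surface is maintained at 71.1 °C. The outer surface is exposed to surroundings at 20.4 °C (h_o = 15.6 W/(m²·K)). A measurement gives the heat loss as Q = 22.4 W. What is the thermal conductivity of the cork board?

ΣR = ΔT/Q = |71.1 − 20.4|/22.4 = 2.263 K/W
Known resistances:
  R_aluminium = (1/0.445 − 1/0.475)/(4πk) = 0.1419/(4π·234) = 4.827×10^-5 K/W
  R_expanded polystyrene = (1/0.475 − 1/0.667)/(4πk) = 0.6060/(4π·0.0316) = 1.526 K/W
  R_conv,out = 1/(4πr²h) = 1/(4π·0.882²·15.6) = 0.006557 K/W
R_cork board = ΣR − ΣR_known = 2.263 − 1.533 = 0.7300 K/W
(1/r₁−1/r₂)/(4πk) = 0.7300 ⇒ k = 0.3655/(4π·0.7300) = 0.0398 W/m·K

k = 0.0398 W/m·K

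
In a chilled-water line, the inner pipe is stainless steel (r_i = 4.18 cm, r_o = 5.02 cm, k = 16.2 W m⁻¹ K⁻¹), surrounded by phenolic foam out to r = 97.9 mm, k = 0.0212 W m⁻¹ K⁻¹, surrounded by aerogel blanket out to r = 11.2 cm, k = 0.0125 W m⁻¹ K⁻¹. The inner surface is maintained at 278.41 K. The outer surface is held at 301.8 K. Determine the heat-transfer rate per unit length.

Q' = 3.48 W/m

Series thermal resistances, inner to outer:
  R'_stainless steel = ln(0.0502/0.0418)/(2πk) = 0.1831/(2π·16.2) = 0.001799 m·K/W
  R'_phenolic foam = ln(0.0979/0.0502)/(2πk) = 0.6679/(2π·0.0212) = 5.014 m·K/W
  R'_aerogel blanket = ln(0.112/0.0979)/(2πk) = 0.1346/(2π·0.0125) = 1.713 m·K/W
ΣR = 0.001799 + 5.014 + 1.713 = 6.729 m·K/W
Q' = ΔT/ΣR = (278.41 K − 301.8 K)/6.729 = -3.48 W/m
(Negative Q' ⇒ heat flows inward; heat gain = 3.48 W/m.)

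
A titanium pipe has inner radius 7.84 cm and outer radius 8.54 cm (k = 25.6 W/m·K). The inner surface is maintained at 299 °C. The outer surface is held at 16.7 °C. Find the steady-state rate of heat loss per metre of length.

Q' = 531 kW/m

Q' = 2πk·ΔT/ln(r₂/r₁) = 2π × 25.6 × 282.3 / ln(0.0854/0.0784) = 5.31×10^5 W/m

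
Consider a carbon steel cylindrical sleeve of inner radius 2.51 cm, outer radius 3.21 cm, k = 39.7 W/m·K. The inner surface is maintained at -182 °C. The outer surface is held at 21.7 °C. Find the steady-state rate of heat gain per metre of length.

Q' = 207 kW/m

Q' = 2πk·ΔT/ln(r₂/r₁) = 2π × 39.7 × 203.7 / ln(0.0321/0.0251) = 2.07×10^5 W/m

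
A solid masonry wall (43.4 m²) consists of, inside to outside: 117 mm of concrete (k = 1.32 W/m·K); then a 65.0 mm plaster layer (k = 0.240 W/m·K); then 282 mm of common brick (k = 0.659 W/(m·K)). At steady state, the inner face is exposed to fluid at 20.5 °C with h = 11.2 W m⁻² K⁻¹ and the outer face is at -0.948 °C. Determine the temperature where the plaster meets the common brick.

T = 9.52 °C

Treat each layer as a resistance in series:
  R_conv,in = 1/(hA) = 1/(11.2·43.4) = 0.002057 K/W
  R_concrete = L/(kA) = 0.117/(1.32·43.4) = 0.002042 K/W
  R_plaster = L/(kA) = 0.0650/(0.240·43.4) = 0.006240 K/W
  R_common brick = L/(kA) = 0.282/(0.659·43.4) = 0.009860 K/W
ΣR = 0.002057 + 0.002042 + 0.006240 + 0.009860 = 0.02020 K/W
Q = ΔT/ΣR = (20.5 °C − -0.948 °C)/0.02020 = 1062 W
From the inner boundary to the plaster/common brick interface, ΣR_partial = 0.01034 K/W.
T_interface = T_in − Q·ΣR_partial = 20.5 °C − (1062)(0.01034) = 9.52 °C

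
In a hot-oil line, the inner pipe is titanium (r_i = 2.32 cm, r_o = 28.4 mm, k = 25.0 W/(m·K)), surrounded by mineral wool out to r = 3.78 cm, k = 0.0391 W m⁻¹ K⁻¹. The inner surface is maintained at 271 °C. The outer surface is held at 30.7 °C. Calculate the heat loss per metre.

Resistance network (inner→outer):
  R'_titanium = ln(0.0284/0.0232)/(2πk) = 0.2022/(2π·25.0) = 0.001287 m·K/W
  R'_mineral wool = ln(0.0378/0.0284)/(2πk) = 0.2859/(2π·0.0391) = 1.164 m·K/W
ΣR = 0.001287 + 1.164 = 1.165 m·K/W
Q' = ΔT/ΣR = (271 °C − 30.7 °C)/1.165 = 206 W/m

Q' = 206 W/m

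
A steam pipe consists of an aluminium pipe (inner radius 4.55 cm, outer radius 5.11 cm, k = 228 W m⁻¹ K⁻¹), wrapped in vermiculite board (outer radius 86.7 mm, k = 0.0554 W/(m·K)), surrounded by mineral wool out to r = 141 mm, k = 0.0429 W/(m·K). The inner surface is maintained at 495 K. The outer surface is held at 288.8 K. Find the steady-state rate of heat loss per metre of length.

Q' = 62.1 W/m

Series thermal resistances, inner to outer:
  R'_aluminium = ln(0.0511/0.0455)/(2πk) = 0.1161/(2π·228) = 8.102×10^-5 m·K/W
  R'_vermiculite board = ln(0.0867/0.0511)/(2πk) = 0.5287/(2π·0.0554) = 1.519 m·K/W
  R'_mineral wool = ln(0.141/0.0867)/(2πk) = 0.4863/(2π·0.0429) = 1.804 m·K/W
ΣR = 8.102×10^-5 + 1.519 + 1.804 = 3.323 m·K/W
Q' = ΔT/ΣR = (495 K − 288.8 K)/3.323 = 62.1 W/m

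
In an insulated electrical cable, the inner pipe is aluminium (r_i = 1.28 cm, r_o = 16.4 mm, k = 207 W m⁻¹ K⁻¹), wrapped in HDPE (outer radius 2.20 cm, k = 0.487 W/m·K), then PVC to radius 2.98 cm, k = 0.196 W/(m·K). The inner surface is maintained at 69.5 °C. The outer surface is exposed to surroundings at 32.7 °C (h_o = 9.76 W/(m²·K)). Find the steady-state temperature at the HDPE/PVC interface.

T = 65.5 °C

Resistance network (inner→outer):
  R'_aluminium = ln(0.0164/0.0128)/(2πk) = 0.2478/(2π·207) = 1.906×10^-4 m·K/W
  R'_HDPE = ln(0.0220/0.0164)/(2πk) = 0.2938/(2π·0.487) = 0.09600 m·K/W
  R'_PVC = ln(0.0298/0.0220)/(2πk) = 0.3035/(2π·0.196) = 0.2464 m·K/W
  R'_conv,out = 1/(2πr h) = 1/(2π·0.0298·9.76) = 0.5472 m·K/W
ΣR = 1.906×10^-4 + 0.09600 + 0.2464 + 0.5472 = 0.8898 m·K/W
Q' = ΔT/ΣR = (69.5 °C − 32.7 °C)/0.8898 = 41.36 W/m
From the inner boundary to the HDPE/PVC interface, ΣR_partial = 0.09619 m·K/W.
T_interface = T_in − Q'·ΣR_partial = 69.5 °C − (41.36)(0.09619) = 65.5 °C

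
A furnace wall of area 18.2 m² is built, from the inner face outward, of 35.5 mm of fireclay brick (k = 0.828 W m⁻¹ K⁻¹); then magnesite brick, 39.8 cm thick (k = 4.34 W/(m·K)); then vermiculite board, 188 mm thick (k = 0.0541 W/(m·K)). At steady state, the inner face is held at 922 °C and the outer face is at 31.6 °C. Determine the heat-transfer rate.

Q = 4.49 kW

Treat each layer as a resistance in series:
  R_fireclay brick = L/(kA) = 0.0355/(0.828·18.2) = 0.002356 K/W
  R_magnesite brick = L/(kA) = 0.398/(4.34·18.2) = 0.005039 K/W
  R_vermiculite board = L/(kA) = 0.188/(0.0541·18.2) = 0.1909 K/W
ΣR = 0.002356 + 0.005039 + 0.1909 = 0.1983 K/W
Q = ΔT/ΣR = (922 °C − 31.6 °C)/0.1983 = 4490 W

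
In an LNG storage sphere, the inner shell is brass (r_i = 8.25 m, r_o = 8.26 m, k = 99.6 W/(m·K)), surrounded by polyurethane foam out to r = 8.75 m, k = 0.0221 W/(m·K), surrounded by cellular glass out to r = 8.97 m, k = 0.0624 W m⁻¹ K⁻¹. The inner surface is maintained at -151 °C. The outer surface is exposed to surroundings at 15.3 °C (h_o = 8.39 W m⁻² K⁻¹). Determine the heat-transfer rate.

Q = 5920 W

Resistance network (inner→outer):
  R_brass = (1/8.25 − 1/8.26)/(4πk) = 1.467×10^-4/(4π·99.6) = 1.172×10^-7 K/W
  R_polyurethane foam = (1/8.26 − 1/8.75)/(4πk) = 0.006780/(4π·0.0221) = 0.02441 K/W
  R_cellular glass = (1/8.75 − 1/8.97)/(4πk) = 0.002803/(4π·0.0624) = 0.003575 K/W
  R_conv,out = 1/(4πr²h) = 1/(4π·8.97²·8.39) = 1.179×10^-4 K/W
ΣR = 1.172×10^-7 + 0.02441 + 0.003575 + 1.179×10^-4 = 0.02810 K/W
Q = ΔT/ΣR = (-151 °C − 15.3 °C)/0.02810 = -5920 W
(Negative Q ⇒ heat flows inward; heat gain = 5920 W.)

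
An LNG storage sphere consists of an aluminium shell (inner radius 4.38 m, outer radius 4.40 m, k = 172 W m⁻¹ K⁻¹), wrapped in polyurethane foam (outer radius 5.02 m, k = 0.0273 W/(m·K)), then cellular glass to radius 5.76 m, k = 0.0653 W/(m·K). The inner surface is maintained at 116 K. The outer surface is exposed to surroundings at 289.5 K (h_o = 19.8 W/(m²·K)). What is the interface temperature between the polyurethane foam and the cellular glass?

Treat each layer as a resistance in series:
  R_aluminium = (1/4.38 − 1/4.40)/(4πk) = 0.001038/(4π·172) = 4.801×10^-7 K/W
  R_polyurethane foam = (1/4.40 − 1/5.02)/(4πk) = 0.02807/(4π·0.0273) = 0.08182 K/W
  R_cellular glass = (1/5.02 − 1/5.76)/(4πk) = 0.02559/(4π·0.0653) = 0.03119 K/W
  R_conv,out = 1/(4πr²h) = 1/(4π·5.76²·19.8) = 1.211×10^-4 K/W
ΣR = 4.801×10^-7 + 0.08182 + 0.03119 + 1.211×10^-4 = 0.1131 K/W
Q = ΔT/ΣR = (116 K − 289.5 K)/0.1131 = -1534 W
From the inner boundary to the polyurethane foam/cellular glass interface, ΣR_partial = 0.08182 K/W.
T_interface = T_in − Q·ΣR_partial = 116 K − (-1534)(0.08182) = 241.5 K

T = 241.5 K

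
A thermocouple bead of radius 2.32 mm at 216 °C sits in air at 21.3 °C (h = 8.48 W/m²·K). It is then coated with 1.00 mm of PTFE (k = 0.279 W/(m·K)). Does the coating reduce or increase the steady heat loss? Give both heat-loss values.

Critical radius for a sphere: r_cr = 2k/h = 0.0658 m = 6.58 cm.
Outer radius after coating: r₂ = 0.00232 + 0.00100 = 0.00332 m.
Since r₁ < r_cr and r₂ ≤ r_cr, the coating moves toward the maximum at r_cr — heat loss rises.
Bare: R = 1/(4πr₁²h) = 1743 K/W; Q = 194.7/1743 = 0.112 W.
Coated: R = R_cond + R_conv = 888.4 K/W; Q = 194.7/888.4 = 0.219 W.

increases: 0.112 → 0.219 W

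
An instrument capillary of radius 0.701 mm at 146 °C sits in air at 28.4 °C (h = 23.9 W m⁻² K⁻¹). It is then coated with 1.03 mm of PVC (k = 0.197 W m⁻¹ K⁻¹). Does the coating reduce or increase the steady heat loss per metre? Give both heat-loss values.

increases: 12.4 → 25.7 W/m

Critical radius for a cylinder: r_cr = k/h = 0.00824 m = 0.824 cm.
Outer radius after coating: r₂ = 7.01×10^-4 + 0.00103 = 0.001731 m.
Since r₁ < r_cr and r₂ ≤ r_cr, the coating moves toward the maximum at r_cr — heat loss rises.
Bare: R = 1/(2πr₁h) = 9.500 m·K/W; Q = 117.6/9.500 = 12.4 W/m.
Coated: R = R_cond + R_conv = 4.577 m·K/W; Q = 117.6/4.577 = 25.7 W/m.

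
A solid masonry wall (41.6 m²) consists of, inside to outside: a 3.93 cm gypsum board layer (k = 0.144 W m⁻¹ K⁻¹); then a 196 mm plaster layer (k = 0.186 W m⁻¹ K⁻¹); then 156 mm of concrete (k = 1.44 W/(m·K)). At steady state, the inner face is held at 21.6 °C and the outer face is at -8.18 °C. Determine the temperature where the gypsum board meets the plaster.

Series thermal resistances, inner to outer:
  R_gypsum board = L/(kA) = 0.0393/(0.144·41.6) = 0.006560 K/W
  R_plaster = L/(kA) = 0.196/(0.186·41.6) = 0.02533 K/W
  R_concrete = L/(kA) = 0.156/(1.44·41.6) = 0.002604 K/W
ΣR = 0.006560 + 0.02533 + 0.002604 = 0.03449 K/W
Q = ΔT/ΣR = (21.6 °C − -8.18 °C)/0.03449 = 863.4 W
From the inner boundary to the gypsum board/plaster interface, ΣR_partial = 0.006560 K/W.
T_interface = T_in − Q·ΣR_partial = 21.6 °C − (863.4)(0.006560) = 15.9 °C

T = 15.9 °C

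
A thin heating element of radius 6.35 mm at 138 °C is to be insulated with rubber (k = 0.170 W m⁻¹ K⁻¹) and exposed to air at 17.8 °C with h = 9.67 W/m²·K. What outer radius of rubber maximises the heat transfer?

r_cr = 1.76 cm

For a cylinder, r_cr = k_ins/h = 0.170/9.67 = 0.0176 m = 1.76 cm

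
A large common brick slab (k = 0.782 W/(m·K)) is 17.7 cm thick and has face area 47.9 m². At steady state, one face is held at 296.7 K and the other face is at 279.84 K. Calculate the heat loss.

Q = 3570 W

Q = kA·ΔT/L = 0.782 × 47.9 × |296.7 K − 279.84 K| / 0.177 = 3570 W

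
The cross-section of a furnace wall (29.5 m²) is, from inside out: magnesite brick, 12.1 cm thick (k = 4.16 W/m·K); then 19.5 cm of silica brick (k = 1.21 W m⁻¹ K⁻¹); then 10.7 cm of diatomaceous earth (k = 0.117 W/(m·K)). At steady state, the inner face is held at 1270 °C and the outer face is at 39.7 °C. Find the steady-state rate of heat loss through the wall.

Q = 32.9 kW

Series thermal resistances, inner to outer:
  R_magnesite brick = L/(kA) = 0.121/(4.16·29.5) = 9.860×10^-4 K/W
  R_silica brick = L/(kA) = 0.195/(1.21·29.5) = 0.005463 K/W
  R_diatomaceous earth = L/(kA) = 0.107/(0.117·29.5) = 0.03100 K/W
ΣR = 9.860×10^-4 + 0.005463 + 0.03100 = 0.03745 K/W
Q = ΔT/ΣR = (1270 °C − 39.7 °C)/0.03745 = 32900 W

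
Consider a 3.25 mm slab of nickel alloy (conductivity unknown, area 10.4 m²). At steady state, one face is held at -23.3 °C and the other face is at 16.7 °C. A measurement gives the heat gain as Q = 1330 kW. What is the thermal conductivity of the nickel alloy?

ΣR = ΔT/Q = |-23.3 − 16.7|/1.33×10^6 = 3.008×10^-5 K/W
L/(kA) = 3.008×10^-5 ⇒ k = 0.00325/(3.008×10^-5·10.4) = 10.4 W/m·K

k = 10.4 W/m·K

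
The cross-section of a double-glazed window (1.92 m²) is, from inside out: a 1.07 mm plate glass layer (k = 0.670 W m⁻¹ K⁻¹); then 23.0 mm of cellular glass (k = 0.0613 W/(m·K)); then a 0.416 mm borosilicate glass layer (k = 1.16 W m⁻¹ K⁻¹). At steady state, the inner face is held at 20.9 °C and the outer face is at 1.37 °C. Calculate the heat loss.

Treat each layer as a resistance in series:
  R_plate glass = L/(kA) = 0.00107/(0.670·1.92) = 8.318×10^-4 K/W
  R_cellular glass = L/(kA) = 0.0230/(0.0613·1.92) = 0.1954 K/W
  R_borosilicate glass = L/(kA) = 4.16×10^-4/(1.16·1.92) = 1.868×10^-4 K/W
ΣR = 8.318×10^-4 + 0.1954 + 1.868×10^-4 = 0.1964 K/W
Q = ΔT/ΣR = (20.9 °C − 1.37 °C)/0.1964 = 99.4 W

Q = 99.4 W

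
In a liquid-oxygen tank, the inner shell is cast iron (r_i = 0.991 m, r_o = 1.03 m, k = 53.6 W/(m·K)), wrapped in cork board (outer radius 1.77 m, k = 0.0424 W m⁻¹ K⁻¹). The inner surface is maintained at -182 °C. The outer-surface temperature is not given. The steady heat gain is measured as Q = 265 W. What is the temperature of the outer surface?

Sum the resistances:
  R_cast iron = (1/0.991 − 1/1.03)/(4πk) = 0.03821/(4π·53.6) = 5.673×10^-5 K/W
  R_cork board = (1/1.03 − 1/1.77)/(4πk) = 0.4059/(4π·0.0424) = 0.7618 K/W
ΣR = 0.7619 K/W
ΔT = Q·ΣR = 265 × 0.7619 = 201.9 K
Heat flows inward, so T_out = T_in + ΔT = -182 + 201.9 = 19.9 °C

T_out = 19.9 °C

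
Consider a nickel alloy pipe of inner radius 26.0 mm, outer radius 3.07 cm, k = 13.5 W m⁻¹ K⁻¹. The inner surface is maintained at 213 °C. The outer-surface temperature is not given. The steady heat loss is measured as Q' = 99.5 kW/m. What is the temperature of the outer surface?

Sum the resistances:
  R'_nickel alloy = ln(0.0307/0.0260)/(2πk) = 0.1662/(2π·13.5) = 0.001959 m·K/W
ΣR = 0.001959 m·K/W
ΔT = Q'·ΣR = 99500 × 0.001959 = 194.9 K
Heat flows outward, so T_out = T_in − ΔT = 213 − 194.9 = 18.1 °C

T_out = 18.1 °C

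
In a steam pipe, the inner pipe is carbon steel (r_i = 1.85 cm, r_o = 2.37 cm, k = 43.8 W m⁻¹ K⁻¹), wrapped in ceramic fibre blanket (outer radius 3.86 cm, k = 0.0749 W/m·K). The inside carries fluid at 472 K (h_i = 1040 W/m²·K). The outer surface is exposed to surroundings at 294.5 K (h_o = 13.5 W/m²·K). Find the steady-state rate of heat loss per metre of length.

Q' = 131 W/m

Series thermal resistances, inner to outer:
  R'_conv,in = 1/(2πr h) = 1/(2π·0.0185·1040) = 0.008272 m·K/W
  R'_carbon steel = ln(0.0237/0.0185)/(2πk) = 0.2477/(2π·43.8) = 9.001×10^-4 m·K/W
  R'_ceramic fibre blanket = ln(0.0386/0.0237)/(2πk) = 0.4878/(2π·0.0749) = 1.036 m·K/W
  R'_conv,out = 1/(2πr h) = 1/(2π·0.0386·13.5) = 0.3054 m·K/W
ΣR = 0.008272 + 9.001×10^-4 + 1.036 + 0.3054 = 1.351 m·K/W
Q' = ΔT/ΣR = (472 K − 294.5 K)/1.351 = 131 W/m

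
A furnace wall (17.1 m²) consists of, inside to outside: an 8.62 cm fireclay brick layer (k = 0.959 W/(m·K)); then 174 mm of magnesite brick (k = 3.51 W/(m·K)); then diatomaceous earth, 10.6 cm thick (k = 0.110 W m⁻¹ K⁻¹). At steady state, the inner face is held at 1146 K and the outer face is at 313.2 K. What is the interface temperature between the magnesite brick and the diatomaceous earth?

Treat each layer as a resistance in series:
  R_fireclay brick = L/(kA) = 0.0862/(0.959·17.1) = 0.005256 K/W
  R_magnesite brick = L/(kA) = 0.174/(3.51·17.1) = 0.002899 K/W
  R_diatomaceous earth = L/(kA) = 0.106/(0.110·17.1) = 0.05635 K/W
ΣR = 0.005256 + 0.002899 + 0.05635 = 0.06450 K/W
Q = ΔT/ΣR = (1146 K − 313.2 K)/0.06450 = 12910 W
From the inner boundary to the magnesite brick/diatomaceous earth interface, ΣR_partial = 0.008155 K/W.
T_interface = T_in − Q·ΣR_partial = 1146 K − (12910)(0.008155) = 1041 K

T = 1041 K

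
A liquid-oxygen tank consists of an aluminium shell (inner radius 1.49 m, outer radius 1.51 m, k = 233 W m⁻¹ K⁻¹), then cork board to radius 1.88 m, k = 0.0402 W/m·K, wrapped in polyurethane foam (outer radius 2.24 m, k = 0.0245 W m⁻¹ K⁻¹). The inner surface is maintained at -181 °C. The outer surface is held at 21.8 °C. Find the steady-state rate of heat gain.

Q = 379 W

Series thermal resistances, inner to outer:
  R_aluminium = (1/1.49 − 1/1.51)/(4πk) = 0.008889/(4π·233) = 3.036×10^-6 K/W
  R_cork board = (1/1.51 − 1/1.88)/(4πk) = 0.1303/(4π·0.0402) = 0.2580 K/W
  R_polyurethane foam = (1/1.88 − 1/2.24)/(4πk) = 0.08549/(4π·0.0245) = 0.2777 K/W
ΣR = 3.036×10^-6 + 0.2580 + 0.2777 = 0.5357 K/W
Q = ΔT/ΣR = (-181 °C − 21.8 °C)/0.5357 = -379 W
(Negative Q ⇒ heat flows inward; heat gain = 379 W.)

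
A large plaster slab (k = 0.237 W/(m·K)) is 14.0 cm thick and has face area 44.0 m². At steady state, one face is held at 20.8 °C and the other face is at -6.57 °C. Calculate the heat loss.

Q = 2.04 kW

Q = kA·ΔT/L = 0.237 × 44.0 × |20.8 °C − -6.57 °C| / 0.140 = 2040 W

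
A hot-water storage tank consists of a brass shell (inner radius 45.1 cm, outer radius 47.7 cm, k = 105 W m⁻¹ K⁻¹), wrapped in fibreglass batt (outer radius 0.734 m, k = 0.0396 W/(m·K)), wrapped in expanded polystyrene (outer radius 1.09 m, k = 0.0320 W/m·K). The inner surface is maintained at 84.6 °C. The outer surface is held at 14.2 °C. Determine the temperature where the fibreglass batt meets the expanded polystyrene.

Series thermal resistances, inner to outer:
  R_brass = (1/0.451 − 1/0.477)/(4πk) = 0.1209/(4π·105) = 9.160×10^-5 K/W
  R_fibreglass batt = (1/0.477 − 1/0.734)/(4πk) = 0.7340/(4π·0.0396) = 1.475 K/W
  R_expanded polystyrene = (1/0.734 − 1/1.09)/(4πk) = 0.4450/(4π·0.0320) = 1.107 K/W
ΣR = 9.160×10^-5 + 1.475 + 1.107 = 2.582 K/W
Q = ΔT/ΣR = (84.6 °C − 14.2 °C)/2.582 = 27.27 W
From the inner boundary to the fibreglass batt/expanded polystyrene interface, ΣR_partial = 1.475 K/W.
T_interface = T_in − Q·ΣR_partial = 84.6 °C − (27.27)(1.475) = 44.4 °C

T = 44.4 °C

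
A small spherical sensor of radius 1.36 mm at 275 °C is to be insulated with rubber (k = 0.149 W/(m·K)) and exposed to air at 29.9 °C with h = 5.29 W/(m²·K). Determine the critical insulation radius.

r_cr = 5.63 cm

For a sphere, r_cr = 2k_ins/h = 2·0.149/5.29 = 0.0563 m = 5.63 cm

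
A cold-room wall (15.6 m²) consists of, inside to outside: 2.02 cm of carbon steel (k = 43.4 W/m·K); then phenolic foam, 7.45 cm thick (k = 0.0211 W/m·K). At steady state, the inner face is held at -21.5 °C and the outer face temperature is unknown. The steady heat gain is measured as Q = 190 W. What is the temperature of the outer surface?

T_out = 21.5 °C

Series resistances:
  R_carbon steel = L/(kA) = 0.0202/(43.4·15.6) = 2.984×10^-5 K/W
  R_phenolic foam = L/(kA) = 0.0745/(0.0211·15.6) = 0.2263 K/W
ΣR = 0.2264 K/W
ΔT = Q·ΣR = 190 × 0.2264 = 43.02 K
Heat flows inward, so T_out = T_in + ΔT = -21.5 + 43.02 = 21.5 °C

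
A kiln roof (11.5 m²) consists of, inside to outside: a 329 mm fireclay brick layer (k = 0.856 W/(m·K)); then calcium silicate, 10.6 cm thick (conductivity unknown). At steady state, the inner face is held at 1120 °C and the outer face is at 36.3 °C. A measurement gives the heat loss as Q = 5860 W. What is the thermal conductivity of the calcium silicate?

k = 0.0608 W/m·K

ΣR = ΔT/Q = |1120 − 36.3|/5860 = 0.1849 K/W
Known resistances:
  R_fireclay brick = L/(kA) = 0.329/(0.856·11.5) = 0.03342 K/W
R_calcium silicate = ΣR − ΣR_known = 0.1849 − 0.03342 = 0.1515 K/W
L/(kA) = 0.1515 ⇒ k = 0.106/(0.1515·11.5) = 0.0608 W/m·K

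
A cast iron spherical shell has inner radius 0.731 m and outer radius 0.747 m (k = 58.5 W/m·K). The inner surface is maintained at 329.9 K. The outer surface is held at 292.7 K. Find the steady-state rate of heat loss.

Q = 4πk·ΔT/(1/r₁ − 1/r₂) = 4π × 58.5 × 37.2 / (1/0.731 − 1/0.747) = 9.33×10^5 W

Q = 933 kW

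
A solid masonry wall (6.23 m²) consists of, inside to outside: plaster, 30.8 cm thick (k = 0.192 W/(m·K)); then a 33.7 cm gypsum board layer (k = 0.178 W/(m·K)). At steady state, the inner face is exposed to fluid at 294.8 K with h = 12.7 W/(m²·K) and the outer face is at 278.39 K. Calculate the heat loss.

Series thermal resistances, inner to outer:
  R_conv,in = 1/(hA) = 1/(12.7·6.23) = 0.01264 K/W
  R_plaster = L/(kA) = 0.308/(0.192·6.23) = 0.2575 K/W
  R_gypsum board = L/(kA) = 0.337/(0.178·6.23) = 0.3039 K/W
ΣR = 0.01264 + 0.2575 + 0.3039 = 0.5740 K/W
Q = ΔT/ΣR = (294.8 K − 278.39 K)/0.5740 = 28.6 W

Q = 28.6 W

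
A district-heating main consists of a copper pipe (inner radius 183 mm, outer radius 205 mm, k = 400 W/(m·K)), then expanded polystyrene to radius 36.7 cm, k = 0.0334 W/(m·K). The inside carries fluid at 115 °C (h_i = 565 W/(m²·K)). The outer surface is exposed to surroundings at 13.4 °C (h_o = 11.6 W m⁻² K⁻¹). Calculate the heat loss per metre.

Q' = 36.1 W/m

Treat each layer as a resistance in series:
  R'_conv,in = 1/(2πr h) = 1/(2π·0.183·565) = 0.001539 m·K/W
  R'_copper = ln(0.205/0.183)/(2πk) = 0.1135/(2π·400) = 4.517×10^-5 m·K/W
  R'_expanded polystyrene = ln(0.367/0.205)/(2πk) = 0.5824/(2π·0.0334) = 2.775 m·K/W
  R'_conv,out = 1/(2πr h) = 1/(2π·0.367·11.6) = 0.03738 m·K/W
ΣR = 0.001539 + 4.517×10^-5 + 2.775 + 0.03738 = 2.814 m·K/W
Q' = ΔT/ΣR = (115 °C − 13.4 °C)/2.814 = 36.1 W/m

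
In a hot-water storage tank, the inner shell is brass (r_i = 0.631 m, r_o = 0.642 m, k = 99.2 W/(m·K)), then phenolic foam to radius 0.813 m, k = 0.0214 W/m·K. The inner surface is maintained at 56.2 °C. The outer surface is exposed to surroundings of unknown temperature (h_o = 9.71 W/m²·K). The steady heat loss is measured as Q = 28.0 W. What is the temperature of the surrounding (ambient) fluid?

T_out = 21.7 °C

Sum the resistances:
  R_brass = (1/0.631 − 1/0.642)/(4πk) = 0.02715/(4π·99.2) = 2.178×10^-5 K/W
  R_phenolic foam = (1/0.642 − 1/0.813)/(4πk) = 0.3276/(4π·0.0214) = 1.218 K/W
  R_conv,out = 1/(4πr²h) = 1/(4π·0.813²·9.71) = 0.01240 K/W
ΣR = 1.231 K/W
ΔT = Q·ΣR = 28.0 × 1.231 = 34.47 K
Heat flows outward, so T_out = T_in − ΔT = 56.2 − 34.47 = 21.7 °C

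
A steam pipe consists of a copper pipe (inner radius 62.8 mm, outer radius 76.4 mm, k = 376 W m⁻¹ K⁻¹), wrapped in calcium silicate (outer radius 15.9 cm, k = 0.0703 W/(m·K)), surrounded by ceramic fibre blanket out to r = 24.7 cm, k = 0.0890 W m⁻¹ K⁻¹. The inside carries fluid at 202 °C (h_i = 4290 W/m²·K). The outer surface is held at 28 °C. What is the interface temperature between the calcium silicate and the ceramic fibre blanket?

Resistance network (inner→outer):
  R'_conv,in = 1/(2πr h) = 1/(2π·0.0628·4290) = 5.907×10^-4 m·K/W
  R'_copper = ln(0.0764/0.0628)/(2πk) = 0.1960/(2π·376) = 8.298×10^-5 m·K/W
  R'_calcium silicate = ln(0.159/0.0764)/(2πk) = 0.7329/(2π·0.0703) = 1.659 m·K/W
  R'_ceramic fibre blanket = ln(0.247/0.159)/(2πk) = 0.4405/(2π·0.0890) = 0.7877 m·K/W
ΣR = 5.907×10^-4 + 8.298×10^-5 + 1.659 + 0.7877 = 2.447 m·K/W
Q' = ΔT/ΣR = (202 °C − 28 °C)/2.447 = 71.11 W/m
From the inner boundary to the calcium silicate/ceramic fibre blanket interface, ΣR_partial = 1.660 m·K/W.
T_interface = T_in − Q'·ΣR_partial = 202 °C − (71.11)(1.660) = 84.0 °C

T = 84.0 °C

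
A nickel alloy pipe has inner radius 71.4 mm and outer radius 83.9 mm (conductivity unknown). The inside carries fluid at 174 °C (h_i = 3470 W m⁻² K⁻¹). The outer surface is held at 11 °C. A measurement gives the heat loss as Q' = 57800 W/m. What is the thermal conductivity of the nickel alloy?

ΣR = ΔT/Q' = |174 − 11|/57800 = 0.002820 m·K/W
Known resistances:
  R'_conv,in = 1/(2πr h) = 1/(2π·0.0714·3470) = 6.424×10^-4 m·K/W
R_nickel alloy = ΣR − ΣR_known = 0.002820 − 6.424×10^-4 = 0.002178 m·K/W
ln(r₂/r₁)/(2πk) = 0.002178 ⇒ k = 0.1613/(2π·0.002178) = 11.8 W/m·K

k = 11.8 W/m·K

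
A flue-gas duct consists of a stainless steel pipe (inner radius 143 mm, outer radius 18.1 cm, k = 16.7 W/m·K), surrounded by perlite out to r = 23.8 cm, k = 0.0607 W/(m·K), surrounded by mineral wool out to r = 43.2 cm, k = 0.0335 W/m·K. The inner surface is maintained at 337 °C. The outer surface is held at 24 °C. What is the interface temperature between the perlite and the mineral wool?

T = 274 °C

Series thermal resistances, inner to outer:
  R'_stainless steel = ln(0.181/0.143)/(2πk) = 0.2357/(2π·16.7) = 0.002246 m·K/W
  R'_perlite = ln(0.238/0.181)/(2πk) = 0.2738/(2π·0.0607) = 0.7178 m·K/W
  R'_mineral wool = ln(0.432/0.238)/(2πk) = 0.5962/(2π·0.0335) = 2.832 m·K/W
ΣR = 0.002246 + 0.7178 + 2.832 = 3.552 m·K/W
Q' = ΔT/ΣR = (337 °C − 24 °C)/3.552 = 88.12 W/m
From the inner boundary to the perlite/mineral wool interface, ΣR_partial = 0.7200 m·K/W.
T_interface = T_in − Q'·ΣR_partial = 337 °C − (88.12)(0.7200) = 274 °C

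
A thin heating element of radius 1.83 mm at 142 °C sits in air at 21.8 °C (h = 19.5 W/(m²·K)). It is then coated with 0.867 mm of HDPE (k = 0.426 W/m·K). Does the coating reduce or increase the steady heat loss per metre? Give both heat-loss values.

increases: 27.0 → 37.9 W/m

Critical radius for a cylinder: r_cr = k/h = 0.0218 m = 2.18 cm.
Outer radius after coating: r₂ = 0.00183 + 8.67×10^-4 = 0.002697 m.
Since r₁ < r_cr and r₂ ≤ r_cr, the coating moves toward the maximum at r_cr — heat loss rises.
Bare: R = 1/(2πr₁h) = 4.460 m·K/W; Q = 120.2/4.460 = 27.0 W/m.
Coated: R = R_cond + R_conv = 3.171 m·K/W; Q = 120.2/3.171 = 37.9 W/m.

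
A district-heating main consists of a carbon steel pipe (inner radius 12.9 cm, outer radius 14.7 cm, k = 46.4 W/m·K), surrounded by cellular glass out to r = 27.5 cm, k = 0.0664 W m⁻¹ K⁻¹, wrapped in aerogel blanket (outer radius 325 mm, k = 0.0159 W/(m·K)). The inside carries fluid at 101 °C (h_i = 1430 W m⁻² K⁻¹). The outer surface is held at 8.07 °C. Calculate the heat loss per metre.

Resistance network (inner→outer):
  R'_conv,in = 1/(2πr h) = 1/(2π·0.129·1430) = 8.628×10^-4 m·K/W
  R'_carbon steel = ln(0.147/0.129)/(2πk) = 0.1306/(2π·46.4) = 4.480×10^-4 m·K/W
  R'_cellular glass = ln(0.275/0.147)/(2πk) = 0.6263/(2π·0.0664) = 1.501 m·K/W
  R'_aerogel blanket = ln(0.325/0.275)/(2πk) = 0.1671/(2π·0.0159) = 1.672 m·K/W
ΣR = 8.628×10^-4 + 4.480×10^-4 + 1.501 + 1.672 = 3.174 m·K/W
Q' = ΔT/ΣR = (101 °C − 8.07 °C)/3.174 = 29.3 W/m

Q' = 29.3 W/m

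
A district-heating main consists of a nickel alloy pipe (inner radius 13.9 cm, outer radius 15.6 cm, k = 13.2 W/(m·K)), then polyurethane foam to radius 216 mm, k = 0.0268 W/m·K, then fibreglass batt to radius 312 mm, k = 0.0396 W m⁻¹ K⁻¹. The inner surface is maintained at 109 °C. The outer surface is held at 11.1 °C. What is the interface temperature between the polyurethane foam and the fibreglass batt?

T = 53.5 °C

Series thermal resistances, inner to outer:
  R'_nickel alloy = ln(0.156/0.139)/(2πk) = 0.1154/(2π·13.2) = 0.001391 m·K/W
  R'_polyurethane foam = ln(0.216/0.156)/(2πk) = 0.3254/(2π·0.0268) = 1.933 m·K/W
  R'_fibreglass batt = ln(0.312/0.216)/(2πk) = 0.3677/(2π·0.0396) = 1.478 m·K/W
ΣR = 0.001391 + 1.933 + 1.478 = 3.412 m·K/W
Q' = ΔT/ΣR = (109 °C − 11.1 °C)/3.412 = 28.69 W/m
From the inner boundary to the polyurethane foam/fibreglass batt interface, ΣR_partial = 1.934 m·K/W.
T_interface = T_in − Q'·ΣR_partial = 109 °C − (28.69)(1.934) = 53.5 °C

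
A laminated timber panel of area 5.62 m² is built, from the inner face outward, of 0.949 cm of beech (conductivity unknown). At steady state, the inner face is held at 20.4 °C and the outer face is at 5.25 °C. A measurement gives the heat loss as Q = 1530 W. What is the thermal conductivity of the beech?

k = 0.171 W/m·K

ΣR = ΔT/Q = |20.4 − 5.25|/1530 = 0.009902 K/W
L/(kA) = 0.009902 ⇒ k = 0.00949/(0.009902·5.62) = 0.171 W/m·K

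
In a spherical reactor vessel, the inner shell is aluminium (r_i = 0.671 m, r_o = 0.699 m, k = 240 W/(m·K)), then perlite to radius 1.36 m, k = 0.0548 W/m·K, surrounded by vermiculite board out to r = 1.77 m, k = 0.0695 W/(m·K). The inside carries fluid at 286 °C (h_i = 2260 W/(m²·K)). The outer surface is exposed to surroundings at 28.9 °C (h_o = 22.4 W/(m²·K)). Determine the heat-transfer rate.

Q = 213 W

Treat each layer as a resistance in series:
  R_conv,in = 1/(4πr²h) = 1/(4π·0.671²·2260) = 7.821×10^-5 K/W
  R_aluminium = (1/0.671 − 1/0.699)/(4πk) = 0.05970/(4π·240) = 1.979×10^-5 K/W
  R_perlite = (1/0.699 − 1/1.36)/(4πk) = 0.6953/(4π·0.0548) = 1.010 K/W
  R_vermiculite board = (1/1.36 − 1/1.77)/(4πk) = 0.1703/(4π·0.0695) = 0.1950 K/W
  R_conv,out = 1/(4πr²h) = 1/(4π·1.77²·22.4) = 0.001134 K/W
ΣR = 7.821×10^-5 + 1.979×10^-5 + 1.010 + 0.1950 + 0.001134 = 1.206 K/W
Q = ΔT/ΣR = (286 °C − 28.9 °C)/1.206 = 213 W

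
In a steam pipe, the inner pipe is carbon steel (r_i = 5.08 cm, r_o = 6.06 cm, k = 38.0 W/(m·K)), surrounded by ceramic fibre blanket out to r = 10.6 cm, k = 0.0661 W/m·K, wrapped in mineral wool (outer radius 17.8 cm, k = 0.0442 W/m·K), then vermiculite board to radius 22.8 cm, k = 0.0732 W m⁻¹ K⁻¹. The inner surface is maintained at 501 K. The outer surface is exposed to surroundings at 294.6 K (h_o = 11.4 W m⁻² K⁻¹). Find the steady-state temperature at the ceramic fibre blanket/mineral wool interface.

T = 428 K

Resistance network (inner→outer):
  R'_carbon steel = ln(0.0606/0.0508)/(2πk) = 0.1764/(2π·38.0) = 7.388×10^-4 m·K/W
  R'_ceramic fibre blanket = ln(0.106/0.0606)/(2πk) = 0.5591/(2π·0.0661) = 1.346 m·K/W
  R'_mineral wool = ln(0.178/0.106)/(2πk) = 0.5183/(2π·0.0442) = 1.866 m·K/W
  R'_vermiculite board = ln(0.228/0.178)/(2πk) = 0.2476/(2π·0.0732) = 0.5383 m·K/W
  R'_conv,out = 1/(2πr h) = 1/(2π·0.228·11.4) = 0.06123 m·K/W
ΣR = 7.388×10^-4 + 1.346 + 1.866 + 0.5383 + 0.06123 = 3.812 m·K/W
Q' = ΔT/ΣR = (501 K − 294.6 K)/3.812 = 54.14 W/m
From the inner boundary to the ceramic fibre blanket/mineral wool interface, ΣR_partial = 1.347 m·K/W.
T_interface = T_in − Q'·ΣR_partial = 501 K − (54.14)(1.347) = 428 K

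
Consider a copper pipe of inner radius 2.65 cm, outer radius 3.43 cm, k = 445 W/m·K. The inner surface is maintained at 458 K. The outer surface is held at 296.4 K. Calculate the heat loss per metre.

Q' = 1750 kW/m

Q' = 2πk·ΔT/ln(r₂/r₁) = 2π × 445 × 161.6 / ln(0.0343/0.0265) = 1.75×10^6 W/m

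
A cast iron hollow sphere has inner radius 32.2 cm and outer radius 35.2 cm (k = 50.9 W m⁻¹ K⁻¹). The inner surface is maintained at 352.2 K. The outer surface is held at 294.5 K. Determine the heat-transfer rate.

Q = 4πk·ΔT/(1/r₁ − 1/r₂) = 4π × 50.9 × 57.7 / (1/0.322 − 1/0.352) = 1.39×10^5 W

Q = 1.39×10^5 W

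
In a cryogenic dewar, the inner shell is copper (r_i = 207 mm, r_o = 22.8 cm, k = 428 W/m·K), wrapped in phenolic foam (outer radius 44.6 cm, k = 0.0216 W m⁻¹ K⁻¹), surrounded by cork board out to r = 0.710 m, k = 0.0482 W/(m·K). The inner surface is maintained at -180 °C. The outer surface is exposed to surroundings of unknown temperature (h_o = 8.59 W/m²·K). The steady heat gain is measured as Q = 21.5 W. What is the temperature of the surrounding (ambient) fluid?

Series resistances:
  R_copper = (1/0.207 − 1/0.228)/(4πk) = 0.4450/(4π·428) = 8.273×10^-5 K/W
  R_phenolic foam = (1/0.228 − 1/0.446)/(4πk) = 2.144/(4π·0.0216) = 7.898 K/W
  R_cork board = (1/0.446 − 1/0.710)/(4πk) = 0.8337/(4π·0.0482) = 1.376 K/W
  R_conv,out = 1/(4πr²h) = 1/(4π·0.710²·8.59) = 0.01838 K/W
ΣR = 9.293 K/W
ΔT = Q·ΣR = 21.5 × 9.293 = 199.8 K
Heat flows inward, so T_out = T_in + ΔT = -180 + 199.8 = 19.8 °C

T_out = 19.8 °C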